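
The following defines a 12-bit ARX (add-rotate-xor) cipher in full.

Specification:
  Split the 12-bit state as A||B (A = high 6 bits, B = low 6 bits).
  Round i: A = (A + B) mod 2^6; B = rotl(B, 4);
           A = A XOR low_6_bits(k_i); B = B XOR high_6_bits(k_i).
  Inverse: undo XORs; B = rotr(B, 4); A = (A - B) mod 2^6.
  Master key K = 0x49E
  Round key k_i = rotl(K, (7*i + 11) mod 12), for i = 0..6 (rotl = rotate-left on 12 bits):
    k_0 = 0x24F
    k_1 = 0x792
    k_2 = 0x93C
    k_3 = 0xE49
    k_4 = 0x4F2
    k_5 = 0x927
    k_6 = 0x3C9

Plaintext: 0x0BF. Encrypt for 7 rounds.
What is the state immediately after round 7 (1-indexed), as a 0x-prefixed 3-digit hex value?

s_0 = plaintext = 0x0BF
s_1 = Round(s_0, k_0) = 0x3B6
s_2 = Round(s_1, k_1) = 0x5B3
s_3 = Round(s_2, k_2) = 0xD58
s_4 = Round(s_3, k_3) = 0x13F
s_5 = Round(s_4, k_4) = 0xC6C
s_6 = Round(s_5, k_5) = 0xEAF
s_7 = Round(s_6, k_6) = 0x834

0x834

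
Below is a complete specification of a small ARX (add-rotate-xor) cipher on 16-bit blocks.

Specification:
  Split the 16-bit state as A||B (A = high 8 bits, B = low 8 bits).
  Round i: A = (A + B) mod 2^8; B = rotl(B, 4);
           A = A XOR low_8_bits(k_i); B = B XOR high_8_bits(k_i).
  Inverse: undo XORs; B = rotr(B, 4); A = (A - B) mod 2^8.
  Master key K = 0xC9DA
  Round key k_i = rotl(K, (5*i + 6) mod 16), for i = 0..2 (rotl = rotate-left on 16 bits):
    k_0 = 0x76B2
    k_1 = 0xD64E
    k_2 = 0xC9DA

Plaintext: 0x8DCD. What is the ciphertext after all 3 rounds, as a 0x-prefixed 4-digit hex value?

s_0 = plaintext = 0x8DCD
s_1 = Round(s_0, k_0) = 0xE8AA
s_2 = Round(s_1, k_1) = 0xDC7C
s_3 = Round(s_2, k_2) = 0x820E

0x820E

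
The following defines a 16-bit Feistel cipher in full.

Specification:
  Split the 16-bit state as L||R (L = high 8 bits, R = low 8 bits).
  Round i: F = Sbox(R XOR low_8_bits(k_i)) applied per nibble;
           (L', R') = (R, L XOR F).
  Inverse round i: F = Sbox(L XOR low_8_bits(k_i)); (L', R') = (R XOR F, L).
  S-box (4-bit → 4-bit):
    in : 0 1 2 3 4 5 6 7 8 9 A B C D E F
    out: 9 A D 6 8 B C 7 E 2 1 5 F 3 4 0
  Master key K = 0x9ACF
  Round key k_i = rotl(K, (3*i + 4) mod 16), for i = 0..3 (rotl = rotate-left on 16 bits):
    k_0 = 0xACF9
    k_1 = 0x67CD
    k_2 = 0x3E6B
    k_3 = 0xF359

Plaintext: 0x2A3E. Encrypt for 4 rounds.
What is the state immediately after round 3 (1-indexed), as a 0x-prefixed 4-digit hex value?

s_0 = plaintext = 0x2A3E
s_1 = Round(s_0, k_0) = 0x3EDD
s_2 = Round(s_1, k_1) = 0xDD97
s_3 = Round(s_2, k_2) = 0x97D2
s_4 = Round(s_3, k_3) = 0xD272

0x97D2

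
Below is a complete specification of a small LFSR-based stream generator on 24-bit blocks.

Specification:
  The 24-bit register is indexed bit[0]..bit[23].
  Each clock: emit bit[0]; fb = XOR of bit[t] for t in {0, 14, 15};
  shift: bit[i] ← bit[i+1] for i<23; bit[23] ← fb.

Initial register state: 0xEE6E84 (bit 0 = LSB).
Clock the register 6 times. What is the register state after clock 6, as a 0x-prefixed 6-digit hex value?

reg_0 = 0xEE6E84
clock 1: out=0, reg = 0xF73742
clock 2: out=0, reg = 0x7B9BA1
clock 3: out=1, reg = 0x3DCDD0
clock 4: out=0, reg = 0x1EE6E8
clock 5: out=0, reg = 0x0F7374
clock 6: out=0, reg = 0x87B9BA

0x87B9BA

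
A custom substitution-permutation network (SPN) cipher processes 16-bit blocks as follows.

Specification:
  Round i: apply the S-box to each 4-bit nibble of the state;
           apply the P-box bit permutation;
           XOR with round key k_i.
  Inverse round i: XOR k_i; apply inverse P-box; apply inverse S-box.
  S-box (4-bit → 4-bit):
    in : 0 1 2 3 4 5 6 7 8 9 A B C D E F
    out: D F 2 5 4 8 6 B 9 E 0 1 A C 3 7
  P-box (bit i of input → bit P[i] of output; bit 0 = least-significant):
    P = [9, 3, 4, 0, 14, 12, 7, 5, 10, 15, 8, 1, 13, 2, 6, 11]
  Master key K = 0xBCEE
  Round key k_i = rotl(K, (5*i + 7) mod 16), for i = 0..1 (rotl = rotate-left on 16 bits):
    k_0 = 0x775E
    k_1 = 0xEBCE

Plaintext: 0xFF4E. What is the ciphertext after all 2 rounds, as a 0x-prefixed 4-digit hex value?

s_0 = plaintext = 0xFF4E
s_1 = Round(s_0, k_0) = 0xD092
s_2 = Round(s_1, k_1) = 0xF624

0xF624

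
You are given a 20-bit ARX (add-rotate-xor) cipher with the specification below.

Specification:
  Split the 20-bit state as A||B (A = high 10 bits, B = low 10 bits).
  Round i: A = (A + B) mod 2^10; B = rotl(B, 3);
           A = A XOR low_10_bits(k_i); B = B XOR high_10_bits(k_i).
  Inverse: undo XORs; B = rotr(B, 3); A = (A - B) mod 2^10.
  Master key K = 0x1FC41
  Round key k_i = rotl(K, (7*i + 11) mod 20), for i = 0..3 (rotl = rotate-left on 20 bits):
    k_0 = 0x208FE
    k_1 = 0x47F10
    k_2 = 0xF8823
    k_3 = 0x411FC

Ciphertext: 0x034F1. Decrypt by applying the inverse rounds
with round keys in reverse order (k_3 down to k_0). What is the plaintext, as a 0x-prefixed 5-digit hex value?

0xC565C

s_0 = ciphertext = 0x034F1
s_1 = InvRound(s_0, k_3) = 0xCCEBE
s_2 = InvRound(s_1, k_2) = 0x3962B
s_3 = InvRound(s_2, k_1) = 0x63E66
s_4 = InvRound(s_3, k_0) = 0xC565C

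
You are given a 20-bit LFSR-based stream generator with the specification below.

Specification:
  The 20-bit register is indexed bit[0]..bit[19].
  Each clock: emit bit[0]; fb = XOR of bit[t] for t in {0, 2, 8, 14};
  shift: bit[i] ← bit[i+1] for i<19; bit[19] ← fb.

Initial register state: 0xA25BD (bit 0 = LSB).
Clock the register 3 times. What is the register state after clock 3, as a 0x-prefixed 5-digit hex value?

0xF44B7

reg_0 = 0xA25BD
clock 1: out=1, reg = 0xD12DE
clock 2: out=0, reg = 0xE896F
clock 3: out=1, reg = 0xF44B7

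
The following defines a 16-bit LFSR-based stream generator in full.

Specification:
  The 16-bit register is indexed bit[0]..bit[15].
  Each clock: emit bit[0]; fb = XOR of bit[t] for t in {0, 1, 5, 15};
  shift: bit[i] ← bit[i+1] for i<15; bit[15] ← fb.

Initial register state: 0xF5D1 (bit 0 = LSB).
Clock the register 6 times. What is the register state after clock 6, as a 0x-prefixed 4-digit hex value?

reg_0 = 0xF5D1
clock 1: out=1, reg = 0x7AE8
clock 2: out=0, reg = 0xBD74
clock 3: out=0, reg = 0x5EBA
clock 4: out=0, reg = 0x2F5D
clock 5: out=1, reg = 0x97AE
clock 6: out=0, reg = 0xCBD7

0xCBD7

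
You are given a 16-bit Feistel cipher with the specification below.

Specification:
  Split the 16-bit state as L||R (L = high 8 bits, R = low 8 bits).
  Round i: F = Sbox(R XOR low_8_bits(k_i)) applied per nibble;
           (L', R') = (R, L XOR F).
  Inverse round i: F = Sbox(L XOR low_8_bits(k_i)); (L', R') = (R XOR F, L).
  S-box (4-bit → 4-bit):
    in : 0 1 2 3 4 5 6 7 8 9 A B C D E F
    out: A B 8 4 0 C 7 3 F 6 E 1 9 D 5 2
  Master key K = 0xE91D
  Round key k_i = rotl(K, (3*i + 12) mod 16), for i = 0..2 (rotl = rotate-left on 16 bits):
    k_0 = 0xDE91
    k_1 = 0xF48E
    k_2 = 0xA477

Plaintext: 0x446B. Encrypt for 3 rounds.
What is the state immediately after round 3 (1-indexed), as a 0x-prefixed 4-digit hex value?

0x3B63

s_0 = plaintext = 0x446B
s_1 = Round(s_0, k_0) = 0x6B6A
s_2 = Round(s_1, k_1) = 0x6A3B
s_3 = Round(s_2, k_2) = 0x3B63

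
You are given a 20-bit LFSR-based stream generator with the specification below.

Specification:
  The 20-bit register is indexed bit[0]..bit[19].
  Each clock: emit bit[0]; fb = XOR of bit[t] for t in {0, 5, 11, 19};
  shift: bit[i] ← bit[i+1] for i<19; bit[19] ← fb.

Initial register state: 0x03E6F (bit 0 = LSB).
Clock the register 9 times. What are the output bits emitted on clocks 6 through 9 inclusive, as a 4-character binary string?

reg_0 = 0x03E6F
clock 1: out=1, reg = 0x81F37
clock 2: out=1, reg = 0x40F9B
clock 3: out=1, reg = 0x207CD
clock 4: out=1, reg = 0x903E6
clock 5: out=0, reg = 0x481F3
clock 6: out=1, reg = 0x240F9
clock 7: out=1, reg = 0x1207C
clock 8: out=0, reg = 0x8903E
clock 9: out=0, reg = 0x4481F

1100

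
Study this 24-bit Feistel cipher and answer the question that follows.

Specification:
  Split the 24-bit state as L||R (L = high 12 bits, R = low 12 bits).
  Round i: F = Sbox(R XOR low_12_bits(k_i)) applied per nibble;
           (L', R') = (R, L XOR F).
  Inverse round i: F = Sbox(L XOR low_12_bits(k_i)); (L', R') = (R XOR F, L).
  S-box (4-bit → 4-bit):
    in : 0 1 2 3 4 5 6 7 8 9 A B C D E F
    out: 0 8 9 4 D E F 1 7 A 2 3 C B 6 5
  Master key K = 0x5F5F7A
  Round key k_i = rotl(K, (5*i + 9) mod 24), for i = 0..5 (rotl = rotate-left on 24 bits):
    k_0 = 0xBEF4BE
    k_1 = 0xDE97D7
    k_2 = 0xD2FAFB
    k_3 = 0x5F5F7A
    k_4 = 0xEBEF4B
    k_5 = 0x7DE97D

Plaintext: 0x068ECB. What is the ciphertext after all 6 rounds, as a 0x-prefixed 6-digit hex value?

s_0 = plaintext = 0x068ECB
s_1 = Round(s_0, k_0) = 0xECB276
s_2 = Round(s_1, k_1) = 0x2760E3
s_3 = Round(s_2, k_2) = 0x0E30F1
s_4 = Round(s_3, k_3) = 0x0F1590
s_5 = Round(s_4, k_4) = 0x590242
s_6 = Round(s_5, k_5) = 0x2426D5

0x2426D5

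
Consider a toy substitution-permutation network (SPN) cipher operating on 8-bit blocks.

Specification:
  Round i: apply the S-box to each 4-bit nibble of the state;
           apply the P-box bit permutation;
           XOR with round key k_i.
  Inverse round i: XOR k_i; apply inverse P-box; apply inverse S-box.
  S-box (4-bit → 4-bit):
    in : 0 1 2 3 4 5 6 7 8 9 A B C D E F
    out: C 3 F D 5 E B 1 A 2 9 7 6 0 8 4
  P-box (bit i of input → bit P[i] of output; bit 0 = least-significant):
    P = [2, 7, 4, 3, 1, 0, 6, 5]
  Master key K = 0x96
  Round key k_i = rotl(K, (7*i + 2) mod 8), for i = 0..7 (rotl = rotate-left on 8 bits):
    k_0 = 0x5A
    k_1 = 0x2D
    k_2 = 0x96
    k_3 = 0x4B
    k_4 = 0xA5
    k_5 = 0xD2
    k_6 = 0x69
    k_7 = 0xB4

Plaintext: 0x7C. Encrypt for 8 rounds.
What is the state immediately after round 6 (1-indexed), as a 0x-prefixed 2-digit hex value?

s_0 = plaintext = 0x7C
s_1 = Round(s_0, k_0) = 0xC8
s_2 = Round(s_1, k_1) = 0xE4
s_3 = Round(s_2, k_2) = 0xA2
s_4 = Round(s_3, k_3) = 0xF5
s_5 = Round(s_4, k_4) = 0x7D
s_6 = Round(s_5, k_5) = 0xD0
s_7 = Round(s_6, k_6) = 0x71
s_8 = Round(s_7, k_7) = 0x32

0xD0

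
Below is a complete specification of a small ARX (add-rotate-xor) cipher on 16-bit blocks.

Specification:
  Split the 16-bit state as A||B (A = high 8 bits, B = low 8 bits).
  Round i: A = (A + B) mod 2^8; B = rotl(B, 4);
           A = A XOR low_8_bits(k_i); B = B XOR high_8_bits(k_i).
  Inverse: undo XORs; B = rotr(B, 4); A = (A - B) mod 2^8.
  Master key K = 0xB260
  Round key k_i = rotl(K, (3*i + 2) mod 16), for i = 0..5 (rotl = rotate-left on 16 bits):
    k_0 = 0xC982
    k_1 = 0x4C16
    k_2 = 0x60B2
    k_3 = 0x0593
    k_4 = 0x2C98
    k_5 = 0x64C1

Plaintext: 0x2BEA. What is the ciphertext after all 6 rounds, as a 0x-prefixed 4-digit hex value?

0xE19F

s_0 = plaintext = 0x2BEA
s_1 = Round(s_0, k_0) = 0x9767
s_2 = Round(s_1, k_1) = 0xE83A
s_3 = Round(s_2, k_2) = 0x90C3
s_4 = Round(s_3, k_3) = 0xC039
s_5 = Round(s_4, k_4) = 0x61BF
s_6 = Round(s_5, k_5) = 0xE19F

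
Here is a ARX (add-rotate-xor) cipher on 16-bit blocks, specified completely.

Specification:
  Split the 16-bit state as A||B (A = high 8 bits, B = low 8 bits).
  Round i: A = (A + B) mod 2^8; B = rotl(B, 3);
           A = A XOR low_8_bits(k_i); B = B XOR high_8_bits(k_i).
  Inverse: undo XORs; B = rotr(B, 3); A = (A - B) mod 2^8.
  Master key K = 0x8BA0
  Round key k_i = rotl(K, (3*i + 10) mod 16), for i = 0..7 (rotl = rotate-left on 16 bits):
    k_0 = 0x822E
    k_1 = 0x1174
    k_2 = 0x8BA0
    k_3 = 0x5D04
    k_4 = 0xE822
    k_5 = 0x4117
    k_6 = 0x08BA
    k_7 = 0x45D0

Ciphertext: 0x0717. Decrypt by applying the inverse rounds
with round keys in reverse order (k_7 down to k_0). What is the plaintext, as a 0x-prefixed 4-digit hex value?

s_0 = ciphertext = 0x0717
s_1 = InvRound(s_0, k_7) = 0x8D4A
s_2 = InvRound(s_1, k_6) = 0xEF48
s_3 = InvRound(s_2, k_5) = 0xD721
s_4 = InvRound(s_3, k_4) = 0xBC39
s_5 = InvRound(s_4, k_3) = 0x2C8C
s_6 = InvRound(s_5, k_2) = 0xACE0
s_7 = InvRound(s_6, k_1) = 0x9A3E
s_8 = InvRound(s_7, k_0) = 0x1D97

0x1D97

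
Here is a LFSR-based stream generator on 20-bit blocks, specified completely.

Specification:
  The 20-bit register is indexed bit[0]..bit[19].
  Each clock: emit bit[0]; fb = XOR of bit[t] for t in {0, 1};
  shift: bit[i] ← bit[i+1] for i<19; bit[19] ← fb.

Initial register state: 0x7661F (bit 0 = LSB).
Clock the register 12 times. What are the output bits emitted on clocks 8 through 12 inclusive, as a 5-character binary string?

00110

reg_0 = 0x7661F
clock 1: out=1, reg = 0x3B30F
clock 2: out=1, reg = 0x1D987
clock 3: out=1, reg = 0x0ECC3
clock 4: out=1, reg = 0x07661
clock 5: out=1, reg = 0x83B30
clock 6: out=0, reg = 0x41D98
clock 7: out=0, reg = 0x20ECC
clock 8: out=0, reg = 0x10766
clock 9: out=0, reg = 0x883B3
clock 10: out=1, reg = 0x441D9
clock 11: out=1, reg = 0xA20EC
clock 12: out=0, reg = 0x51076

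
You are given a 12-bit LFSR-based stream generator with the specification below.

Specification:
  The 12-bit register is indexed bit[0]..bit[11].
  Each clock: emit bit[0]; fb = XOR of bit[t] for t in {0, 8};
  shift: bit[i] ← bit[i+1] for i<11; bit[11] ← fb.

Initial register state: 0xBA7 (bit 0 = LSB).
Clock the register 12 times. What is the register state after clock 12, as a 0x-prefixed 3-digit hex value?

0xD6C

reg_0 = 0xBA7
clock 1: out=1, reg = 0x5D3
clock 2: out=1, reg = 0x2E9
clock 3: out=1, reg = 0x974
clock 4: out=0, reg = 0xCBA
clock 5: out=0, reg = 0x65D
clock 6: out=1, reg = 0xB2E
clock 7: out=0, reg = 0xD97
clock 8: out=1, reg = 0x6CB
clock 9: out=1, reg = 0xB65
clock 10: out=1, reg = 0x5B2
clock 11: out=0, reg = 0xAD9
clock 12: out=1, reg = 0xD6C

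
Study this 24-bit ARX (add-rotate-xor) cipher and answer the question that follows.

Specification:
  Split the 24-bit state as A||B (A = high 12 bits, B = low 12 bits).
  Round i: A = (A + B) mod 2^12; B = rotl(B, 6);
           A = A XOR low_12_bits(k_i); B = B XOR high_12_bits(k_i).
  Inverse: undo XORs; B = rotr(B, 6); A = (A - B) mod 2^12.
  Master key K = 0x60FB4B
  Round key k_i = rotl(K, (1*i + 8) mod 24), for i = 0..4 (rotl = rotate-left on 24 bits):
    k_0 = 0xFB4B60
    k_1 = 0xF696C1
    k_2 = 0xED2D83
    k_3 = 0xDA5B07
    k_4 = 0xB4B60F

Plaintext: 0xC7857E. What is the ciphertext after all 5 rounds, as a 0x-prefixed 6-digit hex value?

0x1EB6B3

s_0 = plaintext = 0xC7857E
s_1 = Round(s_0, k_0) = 0xA96021
s_2 = Round(s_1, k_1) = 0xC76729
s_3 = Round(s_2, k_2) = 0xE1C48E
s_4 = Round(s_3, k_3) = 0x9ADE37
s_5 = Round(s_4, k_4) = 0x1EB6B3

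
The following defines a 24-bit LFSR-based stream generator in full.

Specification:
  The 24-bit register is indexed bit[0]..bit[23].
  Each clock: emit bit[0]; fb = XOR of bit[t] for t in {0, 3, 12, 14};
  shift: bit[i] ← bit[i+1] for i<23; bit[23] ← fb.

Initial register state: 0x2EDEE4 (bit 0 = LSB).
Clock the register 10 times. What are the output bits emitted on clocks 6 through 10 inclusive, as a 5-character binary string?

reg_0 = 0x2EDEE4
clock 1: out=0, reg = 0x176F72
clock 2: out=0, reg = 0x8BB7B9
clock 3: out=1, reg = 0xC5DBDC
clock 4: out=0, reg = 0xE2EDEE
clock 5: out=0, reg = 0x7176F7
clock 6: out=1, reg = 0xB8BB7B
clock 7: out=1, reg = 0xDC5DBD
clock 8: out=1, reg = 0x6E2EDE
clock 9: out=0, reg = 0xB7176F
clock 10: out=1, reg = 0xDB8BB7

11101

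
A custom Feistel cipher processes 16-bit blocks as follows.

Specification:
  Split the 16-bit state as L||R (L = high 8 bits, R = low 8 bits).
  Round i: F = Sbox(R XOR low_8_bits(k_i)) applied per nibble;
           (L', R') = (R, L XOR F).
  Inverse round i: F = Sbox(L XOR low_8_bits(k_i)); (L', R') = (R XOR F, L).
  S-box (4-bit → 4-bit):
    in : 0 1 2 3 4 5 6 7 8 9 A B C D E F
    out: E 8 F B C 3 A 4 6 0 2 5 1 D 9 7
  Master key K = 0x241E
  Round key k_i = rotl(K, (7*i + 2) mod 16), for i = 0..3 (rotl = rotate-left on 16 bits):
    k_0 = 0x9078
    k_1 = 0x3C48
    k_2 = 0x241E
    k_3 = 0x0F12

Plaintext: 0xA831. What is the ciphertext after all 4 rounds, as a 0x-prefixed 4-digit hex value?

0xB0E0

s_0 = plaintext = 0xA831
s_1 = Round(s_0, k_0) = 0x3168
s_2 = Round(s_1, k_1) = 0x68CF
s_3 = Round(s_2, k_2) = 0xCFB0
s_4 = Round(s_3, k_3) = 0xB0E0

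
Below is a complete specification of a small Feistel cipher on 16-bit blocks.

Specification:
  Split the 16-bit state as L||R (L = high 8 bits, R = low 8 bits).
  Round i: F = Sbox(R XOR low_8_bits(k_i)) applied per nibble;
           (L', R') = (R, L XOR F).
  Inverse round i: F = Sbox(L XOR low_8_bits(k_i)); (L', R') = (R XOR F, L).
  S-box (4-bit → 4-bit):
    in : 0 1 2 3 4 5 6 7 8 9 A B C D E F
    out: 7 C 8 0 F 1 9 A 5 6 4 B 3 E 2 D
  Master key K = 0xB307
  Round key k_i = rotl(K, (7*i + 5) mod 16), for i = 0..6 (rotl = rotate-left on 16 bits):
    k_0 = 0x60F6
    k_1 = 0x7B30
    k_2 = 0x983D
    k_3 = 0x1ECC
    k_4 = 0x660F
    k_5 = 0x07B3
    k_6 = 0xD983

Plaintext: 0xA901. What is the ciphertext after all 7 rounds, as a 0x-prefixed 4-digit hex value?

s_0 = plaintext = 0xA901
s_1 = Round(s_0, k_0) = 0x0173
s_2 = Round(s_1, k_1) = 0x73F1
s_3 = Round(s_2, k_2) = 0xF140
s_4 = Round(s_3, k_3) = 0x40A2
s_5 = Round(s_4, k_4) = 0xA20E
s_6 = Round(s_5, k_5) = 0x0E1C
s_7 = Round(s_6, k_6) = 0x1C63

0x1C63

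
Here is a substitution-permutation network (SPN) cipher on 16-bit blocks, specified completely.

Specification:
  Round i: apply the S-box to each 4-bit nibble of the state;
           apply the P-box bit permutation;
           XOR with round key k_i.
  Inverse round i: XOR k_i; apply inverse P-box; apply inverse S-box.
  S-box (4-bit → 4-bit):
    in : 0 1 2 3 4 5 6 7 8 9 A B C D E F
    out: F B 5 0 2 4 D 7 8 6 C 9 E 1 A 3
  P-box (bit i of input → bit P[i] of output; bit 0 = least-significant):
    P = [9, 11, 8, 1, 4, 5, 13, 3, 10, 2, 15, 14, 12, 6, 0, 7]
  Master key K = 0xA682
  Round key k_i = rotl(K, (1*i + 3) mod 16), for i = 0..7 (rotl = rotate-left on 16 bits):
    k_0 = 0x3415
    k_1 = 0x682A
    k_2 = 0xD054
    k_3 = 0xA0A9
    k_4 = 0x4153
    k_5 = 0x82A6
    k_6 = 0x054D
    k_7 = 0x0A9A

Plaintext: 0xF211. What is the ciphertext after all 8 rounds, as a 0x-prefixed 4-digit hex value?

0x4A84

s_0 = plaintext = 0xF211
s_1 = Round(s_0, k_0) = 0xAA6F
s_2 = Round(s_1, k_1) = 0x82B3
s_3 = Round(s_2, k_2) = 0x54CC
s_4 = Round(s_3, k_3) = 0x8986
s_5 = Round(s_4, k_4) = 0xC2DD
s_6 = Round(s_5, k_5) = 0x0477
s_7 = Round(s_6, k_6) = 0x3EB8
s_8 = Round(s_7, k_7) = 0x4A84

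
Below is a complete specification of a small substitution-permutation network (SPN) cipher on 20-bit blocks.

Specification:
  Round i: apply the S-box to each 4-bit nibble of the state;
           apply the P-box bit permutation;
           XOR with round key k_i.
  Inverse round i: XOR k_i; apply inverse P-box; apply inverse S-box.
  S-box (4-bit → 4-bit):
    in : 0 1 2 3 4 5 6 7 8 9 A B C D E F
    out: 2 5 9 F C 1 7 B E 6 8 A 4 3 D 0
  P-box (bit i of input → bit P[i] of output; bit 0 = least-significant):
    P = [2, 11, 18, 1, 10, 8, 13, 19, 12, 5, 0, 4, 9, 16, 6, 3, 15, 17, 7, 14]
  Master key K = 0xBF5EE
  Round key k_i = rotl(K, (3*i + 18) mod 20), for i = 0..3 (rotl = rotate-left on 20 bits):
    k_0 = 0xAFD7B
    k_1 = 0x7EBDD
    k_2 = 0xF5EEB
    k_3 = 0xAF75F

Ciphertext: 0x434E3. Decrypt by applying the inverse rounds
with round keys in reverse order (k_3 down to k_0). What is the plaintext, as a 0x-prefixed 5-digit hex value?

0x897EA

s_0 = ciphertext = 0x434E3
s_1 = InvRound(s_0, k_3) = 0x32BB1
s_2 = InvRound(s_1, k_2) = 0xA4234
s_3 = InvRound(s_2, k_1) = 0x18989
s_4 = InvRound(s_3, k_0) = 0x897EA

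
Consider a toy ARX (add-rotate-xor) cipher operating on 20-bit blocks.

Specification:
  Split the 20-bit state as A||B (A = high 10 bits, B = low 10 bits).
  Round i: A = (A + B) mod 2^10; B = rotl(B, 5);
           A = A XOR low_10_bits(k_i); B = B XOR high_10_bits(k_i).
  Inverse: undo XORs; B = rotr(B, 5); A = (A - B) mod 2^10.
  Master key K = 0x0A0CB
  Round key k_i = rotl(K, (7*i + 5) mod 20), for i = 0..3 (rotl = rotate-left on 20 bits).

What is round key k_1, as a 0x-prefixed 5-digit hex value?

K = 0x0A0CB
k_0 = rotl(K, (7*0+5) mod 20) = rotl(K, 5) = 0x41961
k_1 = rotl(K, (7*1+5) mod 20) = rotl(K, 12) = 0xCB0A0

0xCB0A0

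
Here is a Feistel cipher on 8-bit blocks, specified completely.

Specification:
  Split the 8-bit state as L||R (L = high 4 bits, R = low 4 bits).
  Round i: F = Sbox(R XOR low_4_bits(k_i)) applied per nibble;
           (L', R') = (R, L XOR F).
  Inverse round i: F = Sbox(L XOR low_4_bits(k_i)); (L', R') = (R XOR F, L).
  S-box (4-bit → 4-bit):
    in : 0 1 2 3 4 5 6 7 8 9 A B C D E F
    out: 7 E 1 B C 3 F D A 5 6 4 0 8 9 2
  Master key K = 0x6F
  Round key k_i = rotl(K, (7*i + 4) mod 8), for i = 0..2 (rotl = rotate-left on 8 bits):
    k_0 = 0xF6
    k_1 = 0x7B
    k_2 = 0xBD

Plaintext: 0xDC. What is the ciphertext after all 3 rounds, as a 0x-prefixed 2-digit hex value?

0xB4

s_0 = plaintext = 0xDC
s_1 = Round(s_0, k_0) = 0xCB
s_2 = Round(s_1, k_1) = 0xBB
s_3 = Round(s_2, k_2) = 0xB4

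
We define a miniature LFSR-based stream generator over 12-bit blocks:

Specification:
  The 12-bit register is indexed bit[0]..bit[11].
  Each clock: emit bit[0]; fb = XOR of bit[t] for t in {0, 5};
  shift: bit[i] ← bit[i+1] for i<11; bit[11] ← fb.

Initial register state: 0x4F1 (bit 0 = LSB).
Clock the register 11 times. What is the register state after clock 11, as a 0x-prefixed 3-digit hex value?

0xFAC

reg_0 = 0x4F1
clock 1: out=1, reg = 0x278
clock 2: out=0, reg = 0x93C
clock 3: out=0, reg = 0xC9E
clock 4: out=0, reg = 0x64F
clock 5: out=1, reg = 0xB27
clock 6: out=1, reg = 0x593
clock 7: out=1, reg = 0xAC9
clock 8: out=1, reg = 0xD64
clock 9: out=0, reg = 0xEB2
clock 10: out=0, reg = 0xF59
clock 11: out=1, reg = 0xFAC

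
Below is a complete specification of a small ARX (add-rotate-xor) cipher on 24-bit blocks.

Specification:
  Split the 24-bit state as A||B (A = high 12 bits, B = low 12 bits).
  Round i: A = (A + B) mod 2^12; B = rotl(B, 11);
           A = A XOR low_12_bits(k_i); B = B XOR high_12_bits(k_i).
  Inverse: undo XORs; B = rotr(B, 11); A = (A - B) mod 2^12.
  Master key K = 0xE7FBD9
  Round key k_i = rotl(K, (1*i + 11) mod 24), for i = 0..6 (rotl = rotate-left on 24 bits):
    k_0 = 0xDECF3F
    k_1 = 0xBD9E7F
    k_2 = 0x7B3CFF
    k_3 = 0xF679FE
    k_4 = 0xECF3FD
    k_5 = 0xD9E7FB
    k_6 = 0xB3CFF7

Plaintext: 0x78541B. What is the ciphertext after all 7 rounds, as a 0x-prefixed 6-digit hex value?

s_0 = plaintext = 0x78541B
s_1 = Round(s_0, k_0) = 0x49F7E1
s_2 = Round(s_1, k_1) = 0x2FF029
s_3 = Round(s_2, k_2) = 0xFD7FA7
s_4 = Round(s_3, k_3) = 0x6800B4
s_5 = Round(s_4, k_4) = 0x4C9E95
s_6 = Round(s_5, k_5) = 0x4A52D4
s_7 = Round(s_6, k_6) = 0x88EA56

0x88EA56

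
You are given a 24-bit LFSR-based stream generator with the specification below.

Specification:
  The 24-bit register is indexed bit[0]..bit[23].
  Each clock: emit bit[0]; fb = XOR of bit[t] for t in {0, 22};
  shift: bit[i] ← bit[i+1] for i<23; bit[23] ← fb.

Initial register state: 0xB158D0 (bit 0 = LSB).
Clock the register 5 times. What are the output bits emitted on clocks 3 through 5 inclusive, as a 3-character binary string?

reg_0 = 0xB158D0
clock 1: out=0, reg = 0x58AC68
clock 2: out=0, reg = 0xAC5634
clock 3: out=0, reg = 0x562B1A
clock 4: out=0, reg = 0xAB158D
clock 5: out=1, reg = 0xD58AC6

001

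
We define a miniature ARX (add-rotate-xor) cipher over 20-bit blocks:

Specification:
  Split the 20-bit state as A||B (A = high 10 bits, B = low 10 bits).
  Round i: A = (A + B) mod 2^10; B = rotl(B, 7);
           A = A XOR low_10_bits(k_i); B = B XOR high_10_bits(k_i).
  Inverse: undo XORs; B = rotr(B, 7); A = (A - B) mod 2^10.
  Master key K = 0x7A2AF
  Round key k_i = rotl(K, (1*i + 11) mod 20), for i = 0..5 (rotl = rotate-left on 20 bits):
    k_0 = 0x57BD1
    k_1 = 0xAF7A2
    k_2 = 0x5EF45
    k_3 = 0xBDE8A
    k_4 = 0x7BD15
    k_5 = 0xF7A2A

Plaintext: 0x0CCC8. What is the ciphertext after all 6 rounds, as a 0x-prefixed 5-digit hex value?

0xE44AB

s_0 = plaintext = 0x0CCC8
s_1 = Round(s_0, k_0) = 0xCA947
s_2 = Round(s_1, k_1) = 0xF4D15
s_3 = Round(s_2, k_2) = 0xEB7D9
s_4 = Round(s_3, k_3) = 0x4320C
s_5 = Round(s_4, k_4) = 0x837AE
s_6 = Round(s_5, k_5) = 0xE44AB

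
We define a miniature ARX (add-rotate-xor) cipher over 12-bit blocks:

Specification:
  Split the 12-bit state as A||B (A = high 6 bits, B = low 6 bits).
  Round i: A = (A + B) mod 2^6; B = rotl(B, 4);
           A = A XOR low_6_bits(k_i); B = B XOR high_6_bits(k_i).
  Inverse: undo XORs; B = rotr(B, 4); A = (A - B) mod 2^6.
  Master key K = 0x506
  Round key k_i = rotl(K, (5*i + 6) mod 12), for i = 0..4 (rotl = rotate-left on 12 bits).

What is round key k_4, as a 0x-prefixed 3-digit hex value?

K = 0x506
k_0 = rotl(K, (5*0+6) mod 12) = rotl(K, 6) = 0x194
k_1 = rotl(K, (5*1+6) mod 12) = rotl(K, 11) = 0x283
k_2 = rotl(K, (5*2+6) mod 12) = rotl(K, 4) = 0x065
k_3 = rotl(K, (5*3+6) mod 12) = rotl(K, 9) = 0xCA0
k_4 = rotl(K, (5*4+6) mod 12) = rotl(K, 2) = 0x419

0x419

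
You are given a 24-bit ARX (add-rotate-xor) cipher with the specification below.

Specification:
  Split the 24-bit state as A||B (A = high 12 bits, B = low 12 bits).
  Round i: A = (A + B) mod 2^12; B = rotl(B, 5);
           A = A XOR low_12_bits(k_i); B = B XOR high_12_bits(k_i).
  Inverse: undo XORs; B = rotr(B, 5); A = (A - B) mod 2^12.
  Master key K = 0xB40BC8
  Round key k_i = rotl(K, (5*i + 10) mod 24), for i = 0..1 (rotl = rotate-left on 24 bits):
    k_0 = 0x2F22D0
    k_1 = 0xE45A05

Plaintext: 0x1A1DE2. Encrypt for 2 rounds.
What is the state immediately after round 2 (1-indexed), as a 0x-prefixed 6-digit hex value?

0x1F9B78

s_0 = plaintext = 0x1A1DE2
s_1 = Round(s_0, k_0) = 0xD53EA9
s_2 = Round(s_1, k_1) = 0x1F9B78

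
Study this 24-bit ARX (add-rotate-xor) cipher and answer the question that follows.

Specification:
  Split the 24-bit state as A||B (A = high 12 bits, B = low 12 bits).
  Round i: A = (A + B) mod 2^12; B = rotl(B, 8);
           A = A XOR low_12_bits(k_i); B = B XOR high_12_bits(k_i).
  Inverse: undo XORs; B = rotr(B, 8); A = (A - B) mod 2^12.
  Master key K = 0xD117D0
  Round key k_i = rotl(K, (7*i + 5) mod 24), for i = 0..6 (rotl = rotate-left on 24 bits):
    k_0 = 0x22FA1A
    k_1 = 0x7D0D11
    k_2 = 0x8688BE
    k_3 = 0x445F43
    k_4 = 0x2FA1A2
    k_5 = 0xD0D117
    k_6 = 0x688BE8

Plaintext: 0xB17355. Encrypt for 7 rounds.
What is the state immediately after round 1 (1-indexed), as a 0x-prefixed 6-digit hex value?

0x47671A

s_0 = plaintext = 0xB17355
s_1 = Round(s_0, k_0) = 0x47671A
s_2 = Round(s_1, k_1) = 0x681DA1
s_3 = Round(s_2, k_2) = 0xC9C9B2
s_4 = Round(s_3, k_3) = 0x90D6DE
s_5 = Round(s_4, k_4) = 0xE49C97
s_6 = Round(s_5, k_5) = 0xBF7AC4
s_7 = Round(s_6, k_6) = 0xD53224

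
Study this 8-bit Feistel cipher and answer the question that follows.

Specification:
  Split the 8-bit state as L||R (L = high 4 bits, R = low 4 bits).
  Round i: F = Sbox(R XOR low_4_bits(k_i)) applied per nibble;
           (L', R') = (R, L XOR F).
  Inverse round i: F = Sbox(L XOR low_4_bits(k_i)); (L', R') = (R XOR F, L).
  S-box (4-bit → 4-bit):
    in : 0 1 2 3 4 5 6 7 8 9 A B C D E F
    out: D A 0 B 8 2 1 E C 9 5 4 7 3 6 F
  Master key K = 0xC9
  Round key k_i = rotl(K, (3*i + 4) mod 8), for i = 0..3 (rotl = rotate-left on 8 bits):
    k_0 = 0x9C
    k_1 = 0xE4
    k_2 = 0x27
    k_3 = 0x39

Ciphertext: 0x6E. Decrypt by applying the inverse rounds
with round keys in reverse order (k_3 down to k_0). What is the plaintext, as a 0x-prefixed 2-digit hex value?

0x6A

s_0 = ciphertext = 0x6E
s_1 = InvRound(s_0, k_3) = 0x16
s_2 = InvRound(s_1, k_2) = 0x71
s_3 = InvRound(s_2, k_1) = 0xA7
s_4 = InvRound(s_3, k_0) = 0x6A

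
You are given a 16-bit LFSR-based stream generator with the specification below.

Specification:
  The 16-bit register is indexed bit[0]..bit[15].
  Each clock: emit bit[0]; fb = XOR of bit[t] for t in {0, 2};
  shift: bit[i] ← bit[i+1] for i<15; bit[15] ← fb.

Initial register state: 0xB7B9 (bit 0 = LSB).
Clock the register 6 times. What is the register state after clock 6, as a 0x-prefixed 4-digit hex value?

0x5EDE

reg_0 = 0xB7B9
clock 1: out=1, reg = 0xDBDC
clock 2: out=0, reg = 0xEDEE
clock 3: out=0, reg = 0xF6F7
clock 4: out=1, reg = 0x7B7B
clock 5: out=1, reg = 0xBDBD
clock 6: out=1, reg = 0x5EDE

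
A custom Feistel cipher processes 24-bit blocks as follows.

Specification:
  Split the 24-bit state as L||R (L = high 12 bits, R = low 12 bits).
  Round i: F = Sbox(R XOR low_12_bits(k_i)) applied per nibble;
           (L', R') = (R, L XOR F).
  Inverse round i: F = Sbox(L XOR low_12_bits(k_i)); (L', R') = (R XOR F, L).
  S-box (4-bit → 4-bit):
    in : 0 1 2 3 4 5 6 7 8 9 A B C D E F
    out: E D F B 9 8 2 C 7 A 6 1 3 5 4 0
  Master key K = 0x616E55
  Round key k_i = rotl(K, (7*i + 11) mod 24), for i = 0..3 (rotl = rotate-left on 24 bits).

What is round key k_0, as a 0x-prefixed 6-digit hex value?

0x72AB0B

K = 0x616E55
k_0 = rotl(K, (7*0+11) mod 24) = rotl(K, 11) = 0x72AB0B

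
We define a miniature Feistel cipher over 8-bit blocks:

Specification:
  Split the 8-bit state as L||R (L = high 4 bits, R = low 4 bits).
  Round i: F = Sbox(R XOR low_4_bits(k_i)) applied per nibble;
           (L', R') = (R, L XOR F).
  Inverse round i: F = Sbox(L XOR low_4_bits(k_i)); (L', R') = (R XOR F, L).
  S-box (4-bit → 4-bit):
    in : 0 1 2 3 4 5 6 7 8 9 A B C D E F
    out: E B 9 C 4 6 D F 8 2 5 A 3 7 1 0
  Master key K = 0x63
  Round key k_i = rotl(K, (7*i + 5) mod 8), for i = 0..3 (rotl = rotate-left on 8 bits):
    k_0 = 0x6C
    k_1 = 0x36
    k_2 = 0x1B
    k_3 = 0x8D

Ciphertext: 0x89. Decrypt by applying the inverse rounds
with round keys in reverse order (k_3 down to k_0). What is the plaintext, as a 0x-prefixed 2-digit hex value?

0x1A

s_0 = ciphertext = 0x89
s_1 = InvRound(s_0, k_3) = 0xF8
s_2 = InvRound(s_1, k_2) = 0xCF
s_3 = InvRound(s_2, k_1) = 0xAC
s_4 = InvRound(s_3, k_0) = 0x1A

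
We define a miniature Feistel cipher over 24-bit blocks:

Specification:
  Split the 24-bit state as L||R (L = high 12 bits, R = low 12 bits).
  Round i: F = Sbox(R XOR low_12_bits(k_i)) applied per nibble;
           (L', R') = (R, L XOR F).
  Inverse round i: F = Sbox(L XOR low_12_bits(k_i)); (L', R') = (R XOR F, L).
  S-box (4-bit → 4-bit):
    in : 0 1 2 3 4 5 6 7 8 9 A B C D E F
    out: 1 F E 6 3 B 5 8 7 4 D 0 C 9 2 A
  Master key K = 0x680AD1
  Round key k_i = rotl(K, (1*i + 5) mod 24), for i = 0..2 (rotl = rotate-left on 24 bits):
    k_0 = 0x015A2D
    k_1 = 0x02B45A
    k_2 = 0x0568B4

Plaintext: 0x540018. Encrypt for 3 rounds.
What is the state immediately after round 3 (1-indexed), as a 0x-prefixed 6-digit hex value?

s_0 = plaintext = 0x540018
s_1 = Round(s_0, k_0) = 0x01882B
s_2 = Round(s_1, k_1) = 0x82BC97
s_3 = Round(s_2, k_2) = 0xC97BCD

0xC97BCD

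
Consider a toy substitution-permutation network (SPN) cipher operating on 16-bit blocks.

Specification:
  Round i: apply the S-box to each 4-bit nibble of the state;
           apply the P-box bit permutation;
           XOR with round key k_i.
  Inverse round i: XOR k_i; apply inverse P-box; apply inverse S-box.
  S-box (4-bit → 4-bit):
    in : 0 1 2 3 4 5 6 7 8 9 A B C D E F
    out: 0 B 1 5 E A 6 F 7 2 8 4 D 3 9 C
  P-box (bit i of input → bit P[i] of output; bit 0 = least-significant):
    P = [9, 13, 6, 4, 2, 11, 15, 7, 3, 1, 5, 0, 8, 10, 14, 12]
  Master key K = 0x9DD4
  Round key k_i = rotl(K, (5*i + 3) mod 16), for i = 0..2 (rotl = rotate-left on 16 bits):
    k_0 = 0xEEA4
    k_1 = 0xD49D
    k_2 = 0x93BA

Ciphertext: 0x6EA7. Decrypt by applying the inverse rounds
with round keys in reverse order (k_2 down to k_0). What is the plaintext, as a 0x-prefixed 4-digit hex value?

s_0 = ciphertext = 0x6EA7
s_1 = InvRound(s_0, k_2) = 0x7E85
s_2 = InvRound(s_1, k_1) = 0x0261
s_3 = InvRound(s_2, k_0) = 0x6A76

0x6A76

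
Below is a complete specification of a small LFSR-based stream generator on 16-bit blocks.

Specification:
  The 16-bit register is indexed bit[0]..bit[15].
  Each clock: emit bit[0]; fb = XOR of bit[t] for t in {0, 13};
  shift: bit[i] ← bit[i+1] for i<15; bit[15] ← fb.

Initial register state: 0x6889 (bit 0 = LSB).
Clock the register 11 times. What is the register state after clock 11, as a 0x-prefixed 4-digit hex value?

0x4B4D

reg_0 = 0x6889
clock 1: out=1, reg = 0x3444
clock 2: out=0, reg = 0x9A22
clock 3: out=0, reg = 0x4D11
clock 4: out=1, reg = 0xA688
clock 5: out=0, reg = 0xD344
clock 6: out=0, reg = 0x69A2
clock 7: out=0, reg = 0xB4D1
clock 8: out=1, reg = 0x5A68
clock 9: out=0, reg = 0x2D34
clock 10: out=0, reg = 0x969A
clock 11: out=0, reg = 0x4B4D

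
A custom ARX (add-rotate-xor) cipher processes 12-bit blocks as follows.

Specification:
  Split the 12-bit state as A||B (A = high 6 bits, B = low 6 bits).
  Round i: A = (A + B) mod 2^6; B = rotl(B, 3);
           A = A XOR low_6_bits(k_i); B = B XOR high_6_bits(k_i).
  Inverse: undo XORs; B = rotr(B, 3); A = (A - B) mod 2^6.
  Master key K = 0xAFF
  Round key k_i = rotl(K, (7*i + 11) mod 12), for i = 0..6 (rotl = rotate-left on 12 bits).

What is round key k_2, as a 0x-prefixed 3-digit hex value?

0x5FF

K = 0xAFF
k_0 = rotl(K, (7*0+11) mod 12) = rotl(K, 11) = 0xD7F
k_1 = rotl(K, (7*1+11) mod 12) = rotl(K, 6) = 0xFEB
k_2 = rotl(K, (7*2+11) mod 12) = rotl(K, 1) = 0x5FF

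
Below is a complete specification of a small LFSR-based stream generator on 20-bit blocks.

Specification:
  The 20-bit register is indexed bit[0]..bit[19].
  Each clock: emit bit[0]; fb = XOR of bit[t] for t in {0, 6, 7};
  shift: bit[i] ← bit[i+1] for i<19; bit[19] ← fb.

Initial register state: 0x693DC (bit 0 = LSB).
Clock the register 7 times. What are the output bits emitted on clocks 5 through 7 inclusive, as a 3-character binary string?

reg_0 = 0x693DC
clock 1: out=0, reg = 0x349EE
clock 2: out=0, reg = 0x1A4F7
clock 3: out=1, reg = 0x8D27B
clock 4: out=1, reg = 0x4693D
clock 5: out=1, reg = 0xA349E
clock 6: out=0, reg = 0xD1A4F
clock 7: out=1, reg = 0x68D27

101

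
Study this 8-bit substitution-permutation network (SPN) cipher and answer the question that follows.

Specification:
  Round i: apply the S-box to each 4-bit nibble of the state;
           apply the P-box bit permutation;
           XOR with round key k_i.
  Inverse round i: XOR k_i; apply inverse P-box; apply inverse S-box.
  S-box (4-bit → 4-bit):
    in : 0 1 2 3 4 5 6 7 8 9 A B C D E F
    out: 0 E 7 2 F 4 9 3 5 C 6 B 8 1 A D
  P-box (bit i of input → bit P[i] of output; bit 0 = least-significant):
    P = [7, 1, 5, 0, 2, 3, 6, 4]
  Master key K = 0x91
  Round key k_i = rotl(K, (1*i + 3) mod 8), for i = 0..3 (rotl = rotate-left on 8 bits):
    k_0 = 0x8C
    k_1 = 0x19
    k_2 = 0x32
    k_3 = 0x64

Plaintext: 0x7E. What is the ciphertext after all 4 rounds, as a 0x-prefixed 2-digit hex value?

0x62

s_0 = plaintext = 0x7E
s_1 = Round(s_0, k_0) = 0x83
s_2 = Round(s_1, k_1) = 0x5F
s_3 = Round(s_2, k_2) = 0xD3
s_4 = Round(s_3, k_3) = 0x62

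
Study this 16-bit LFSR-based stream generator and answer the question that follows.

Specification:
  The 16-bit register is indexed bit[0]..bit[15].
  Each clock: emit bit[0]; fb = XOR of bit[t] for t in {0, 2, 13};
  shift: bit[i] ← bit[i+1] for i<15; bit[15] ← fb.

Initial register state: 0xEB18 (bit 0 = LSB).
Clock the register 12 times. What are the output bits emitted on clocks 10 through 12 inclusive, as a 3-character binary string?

reg_0 = 0xEB18
clock 1: out=0, reg = 0xF58C
clock 2: out=0, reg = 0x7AC6
clock 3: out=0, reg = 0x3D63
clock 4: out=1, reg = 0x1EB1
clock 5: out=1, reg = 0x8F58
clock 6: out=0, reg = 0x47AC
clock 7: out=0, reg = 0xA3D6
clock 8: out=0, reg = 0x51EB
clock 9: out=1, reg = 0xA8F5
clock 10: out=1, reg = 0xD47A
clock 11: out=0, reg = 0x6A3D
clock 12: out=1, reg = 0xB51E

101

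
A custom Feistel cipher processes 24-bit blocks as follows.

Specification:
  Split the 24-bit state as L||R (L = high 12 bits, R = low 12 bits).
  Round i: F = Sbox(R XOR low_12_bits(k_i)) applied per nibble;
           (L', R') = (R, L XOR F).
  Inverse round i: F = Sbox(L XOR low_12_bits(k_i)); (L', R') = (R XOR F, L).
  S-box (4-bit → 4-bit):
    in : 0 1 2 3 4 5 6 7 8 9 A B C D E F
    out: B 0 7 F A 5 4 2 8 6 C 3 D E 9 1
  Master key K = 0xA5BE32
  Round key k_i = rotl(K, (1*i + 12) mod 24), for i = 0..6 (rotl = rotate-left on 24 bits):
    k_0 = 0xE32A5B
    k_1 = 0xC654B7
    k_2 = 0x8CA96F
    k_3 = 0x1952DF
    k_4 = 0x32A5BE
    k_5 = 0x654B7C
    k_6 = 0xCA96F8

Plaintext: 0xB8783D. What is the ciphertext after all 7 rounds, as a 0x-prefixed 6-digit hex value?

s_0 = plaintext = 0xB8783D
s_1 = Round(s_0, k_0) = 0x83DCC3
s_2 = Round(s_1, k_1) = 0xCC3017
s_3 = Round(s_2, k_2) = 0x017AEB
s_4 = Round(s_3, k_3) = 0xAEB8ED
s_5 = Round(s_4, k_4) = 0x8ED4B4
s_6 = Round(s_5, k_5) = 0x4B4935
s_7 = Round(s_6, k_6) = 0x93556A

0x93556A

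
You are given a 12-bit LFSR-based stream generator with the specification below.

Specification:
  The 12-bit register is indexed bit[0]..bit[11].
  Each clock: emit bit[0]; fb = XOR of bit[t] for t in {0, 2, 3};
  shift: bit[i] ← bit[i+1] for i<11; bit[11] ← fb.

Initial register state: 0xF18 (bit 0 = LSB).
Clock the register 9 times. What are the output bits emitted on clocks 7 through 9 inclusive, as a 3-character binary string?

001

reg_0 = 0xF18
clock 1: out=0, reg = 0xF8C
clock 2: out=0, reg = 0x7C6
clock 3: out=0, reg = 0xBE3
clock 4: out=1, reg = 0xDF1
clock 5: out=1, reg = 0xEF8
clock 6: out=0, reg = 0xF7C
clock 7: out=0, reg = 0x7BE
clock 8: out=0, reg = 0x3DF
clock 9: out=1, reg = 0x9EF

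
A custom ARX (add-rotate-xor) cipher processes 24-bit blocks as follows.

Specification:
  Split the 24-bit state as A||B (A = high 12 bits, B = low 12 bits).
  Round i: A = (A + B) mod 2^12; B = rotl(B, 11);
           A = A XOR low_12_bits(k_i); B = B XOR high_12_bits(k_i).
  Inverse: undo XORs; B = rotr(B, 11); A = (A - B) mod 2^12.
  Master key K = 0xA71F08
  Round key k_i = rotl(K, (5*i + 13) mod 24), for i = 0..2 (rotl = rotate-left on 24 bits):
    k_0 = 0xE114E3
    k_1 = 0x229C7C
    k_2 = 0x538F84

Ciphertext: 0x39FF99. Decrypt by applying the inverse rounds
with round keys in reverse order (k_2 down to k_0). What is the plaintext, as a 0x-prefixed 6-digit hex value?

0xDA918A

s_0 = ciphertext = 0x39FF99
s_1 = InvRound(s_0, k_2) = 0x6D8543
s_2 = InvRound(s_1, k_1) = 0xBD0ED4
s_3 = InvRound(s_2, k_0) = 0xDA918A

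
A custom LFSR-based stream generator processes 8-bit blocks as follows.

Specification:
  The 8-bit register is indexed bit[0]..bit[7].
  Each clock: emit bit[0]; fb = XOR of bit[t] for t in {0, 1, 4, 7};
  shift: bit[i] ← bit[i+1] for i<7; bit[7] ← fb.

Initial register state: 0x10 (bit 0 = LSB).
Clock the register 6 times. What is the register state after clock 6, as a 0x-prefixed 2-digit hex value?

0x9C

reg_0 = 0x10
clock 1: out=0, reg = 0x88
clock 2: out=0, reg = 0xC4
clock 3: out=0, reg = 0xE2
clock 4: out=0, reg = 0x71
clock 5: out=1, reg = 0x38
clock 6: out=0, reg = 0x9C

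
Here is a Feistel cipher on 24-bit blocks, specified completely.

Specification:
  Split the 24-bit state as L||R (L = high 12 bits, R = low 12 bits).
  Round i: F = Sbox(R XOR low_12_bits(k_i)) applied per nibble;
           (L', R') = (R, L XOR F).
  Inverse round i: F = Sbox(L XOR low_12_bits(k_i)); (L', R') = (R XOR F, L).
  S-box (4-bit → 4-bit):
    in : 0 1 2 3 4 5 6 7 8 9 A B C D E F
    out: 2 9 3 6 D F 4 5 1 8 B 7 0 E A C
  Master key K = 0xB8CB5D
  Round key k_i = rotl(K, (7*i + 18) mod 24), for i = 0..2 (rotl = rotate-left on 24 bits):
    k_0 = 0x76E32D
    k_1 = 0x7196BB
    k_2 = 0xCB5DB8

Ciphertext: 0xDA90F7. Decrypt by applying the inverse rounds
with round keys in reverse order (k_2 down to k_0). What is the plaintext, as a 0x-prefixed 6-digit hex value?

s_0 = ciphertext = 0xDA90F7
s_1 = InvRound(s_0, k_2) = 0x26EDA9
s_2 = InvRound(s_1, k_1) = 0x04626E
s_3 = InvRound(s_2, k_0) = 0x429046

0x429046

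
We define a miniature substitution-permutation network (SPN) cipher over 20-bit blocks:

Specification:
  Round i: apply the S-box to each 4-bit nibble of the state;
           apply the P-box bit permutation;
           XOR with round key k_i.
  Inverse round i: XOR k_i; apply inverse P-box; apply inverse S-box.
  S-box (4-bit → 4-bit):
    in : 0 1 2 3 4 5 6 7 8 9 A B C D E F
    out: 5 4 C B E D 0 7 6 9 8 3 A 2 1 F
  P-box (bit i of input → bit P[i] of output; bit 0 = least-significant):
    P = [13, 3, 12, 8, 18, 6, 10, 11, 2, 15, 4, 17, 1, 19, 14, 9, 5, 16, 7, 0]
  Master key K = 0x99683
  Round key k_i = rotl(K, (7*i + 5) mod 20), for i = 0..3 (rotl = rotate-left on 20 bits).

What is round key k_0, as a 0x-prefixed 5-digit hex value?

K = 0x99683
k_0 = rotl(K, (7*0+5) mod 20) = rotl(K, 5) = 0x2D073

0x2D073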